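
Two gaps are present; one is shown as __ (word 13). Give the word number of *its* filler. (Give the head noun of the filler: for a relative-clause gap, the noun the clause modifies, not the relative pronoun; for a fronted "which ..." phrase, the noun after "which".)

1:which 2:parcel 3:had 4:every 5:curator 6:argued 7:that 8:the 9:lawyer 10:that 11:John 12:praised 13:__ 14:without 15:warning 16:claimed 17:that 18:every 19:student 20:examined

The marked gap is inside the relative clause, the direct object of "praised".
Its filler is the head noun "lawyer" (via "that"), at word 9.
(The other dependency links word 2 to a gap after word 20.)

9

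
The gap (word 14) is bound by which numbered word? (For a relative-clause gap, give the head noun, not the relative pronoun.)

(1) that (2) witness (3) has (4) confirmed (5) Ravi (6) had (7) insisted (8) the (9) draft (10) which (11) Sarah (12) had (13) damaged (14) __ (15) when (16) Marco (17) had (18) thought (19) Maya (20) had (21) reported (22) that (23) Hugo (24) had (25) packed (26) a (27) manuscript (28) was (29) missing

9

The gap at 14 is the object of "damaged", inside a relative clause.
The relative pronoun is "which" (word 10); it is bound by the head noun immediately before it.
Its filler is the head noun "draft", at word 9.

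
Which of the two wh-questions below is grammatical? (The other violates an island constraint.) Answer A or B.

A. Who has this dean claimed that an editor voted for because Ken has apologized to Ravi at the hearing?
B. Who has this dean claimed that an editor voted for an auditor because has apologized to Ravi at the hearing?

In B, the wh-phrase is extracted from inside an adjunct island (introduced by "because"), which blocks movement.
In A, the extraction path crosses only that-complement boundaries, which are transparent.
So A is grammatical.

A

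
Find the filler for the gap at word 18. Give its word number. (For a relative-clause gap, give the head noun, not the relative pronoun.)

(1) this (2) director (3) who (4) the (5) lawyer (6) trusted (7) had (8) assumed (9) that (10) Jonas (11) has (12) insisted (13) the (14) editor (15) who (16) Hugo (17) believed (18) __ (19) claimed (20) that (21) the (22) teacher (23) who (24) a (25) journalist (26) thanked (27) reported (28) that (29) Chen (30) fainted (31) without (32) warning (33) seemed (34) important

14

The gap at 18 is the subject of "claimed", inside a relative clause.
The relative pronoun is "who" (word 15); it is bound by the head noun immediately before it.
Its filler is the head noun "editor", at word 14.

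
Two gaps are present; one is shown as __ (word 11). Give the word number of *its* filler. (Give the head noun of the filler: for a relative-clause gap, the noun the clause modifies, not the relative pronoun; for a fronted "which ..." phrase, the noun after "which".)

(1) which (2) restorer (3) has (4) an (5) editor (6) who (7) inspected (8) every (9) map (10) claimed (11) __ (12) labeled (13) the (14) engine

2

The marked gap is the subject of "labeled".
Its filler is the fronted wh-phrase "which restorer", at word 2.
(The other dependency links word 5 to a gap after word 6.)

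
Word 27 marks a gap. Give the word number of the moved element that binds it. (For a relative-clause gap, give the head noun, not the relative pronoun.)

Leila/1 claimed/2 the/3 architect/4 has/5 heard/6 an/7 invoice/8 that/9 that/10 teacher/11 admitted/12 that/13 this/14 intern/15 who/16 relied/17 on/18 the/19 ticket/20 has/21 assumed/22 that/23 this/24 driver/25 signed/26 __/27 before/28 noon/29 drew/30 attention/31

The gap at 27 is the object of "signed", inside a relative clause.
The relative pronoun is "that" (word 9); it is bound by the head noun immediately before it.
Its filler is the head noun "invoice", at word 8.

8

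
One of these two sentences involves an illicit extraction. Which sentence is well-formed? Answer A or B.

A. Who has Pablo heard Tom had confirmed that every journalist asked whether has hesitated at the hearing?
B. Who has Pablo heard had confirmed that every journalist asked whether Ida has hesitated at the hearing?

In A, the wh-phrase is extracted from inside a wh-island (introduced by "whether"), which blocks movement.
In B, the extraction path crosses only that-complement boundaries, which are transparent.
So B is grammatical.

B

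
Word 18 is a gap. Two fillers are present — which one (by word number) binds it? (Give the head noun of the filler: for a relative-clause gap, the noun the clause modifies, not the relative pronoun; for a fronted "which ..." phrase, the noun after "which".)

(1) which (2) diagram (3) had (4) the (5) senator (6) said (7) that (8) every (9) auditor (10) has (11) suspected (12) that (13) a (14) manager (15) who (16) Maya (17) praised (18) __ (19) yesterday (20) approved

14

The marked gap is inside the relative clause, the direct object of "praised".
Its filler is the head noun "manager" (via "who"), at word 14.
(The other dependency links word 2 to a gap after word 20.)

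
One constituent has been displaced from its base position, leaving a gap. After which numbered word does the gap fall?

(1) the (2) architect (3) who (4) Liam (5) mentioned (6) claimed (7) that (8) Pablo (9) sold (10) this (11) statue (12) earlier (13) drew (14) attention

5

The displaced element is "the architect" (word 2).
It is linked across 1 clause boundary (Ø).
It functions as the subject of "claimed", so the gap sits immediately after word 5 ("mentioned").
Base order: Liam mentioned that the architect claimed that Pablo sold this statue earlier.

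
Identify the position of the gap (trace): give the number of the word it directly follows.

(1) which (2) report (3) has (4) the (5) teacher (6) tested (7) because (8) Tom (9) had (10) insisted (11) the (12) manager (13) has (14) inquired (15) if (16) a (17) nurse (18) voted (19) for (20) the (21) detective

6

The displaced element is "which report" (word 2).
It functions as the direct object of "tested", so the gap sits immediately after word 6 ("tested").
Base order: The teacher has tested which report because Tom had insisted the manager has inquired if a nurse voted for the detective.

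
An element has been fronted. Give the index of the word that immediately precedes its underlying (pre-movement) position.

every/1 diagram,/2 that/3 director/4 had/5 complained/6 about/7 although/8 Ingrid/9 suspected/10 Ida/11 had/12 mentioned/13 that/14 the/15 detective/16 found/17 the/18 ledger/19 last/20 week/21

7

The displaced element is "every diagram" (word 2).
It functions as the object of the preposition "about" of "complained", so the gap sits immediately after word 7 ("about").
Base order: That director had complained about every diagram although Ingrid suspected Ida had mentioned that the detective found the ledger last week.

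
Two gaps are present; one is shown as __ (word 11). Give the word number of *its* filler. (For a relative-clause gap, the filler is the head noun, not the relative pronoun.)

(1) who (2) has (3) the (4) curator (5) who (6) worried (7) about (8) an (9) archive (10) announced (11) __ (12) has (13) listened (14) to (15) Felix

The marked gap is the subject of "listened".
Its filler is the fronted wh-phrase "who", at word 1.
(The other dependency links word 4 to a gap after word 5.)

1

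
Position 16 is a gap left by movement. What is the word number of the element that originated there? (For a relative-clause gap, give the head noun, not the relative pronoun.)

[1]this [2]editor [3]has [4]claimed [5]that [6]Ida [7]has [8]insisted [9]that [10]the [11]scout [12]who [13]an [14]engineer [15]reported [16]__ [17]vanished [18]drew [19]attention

11

The gap at 16 is the subject of "vanished", inside a relative clause.
The relative pronoun is "who" (word 12); it is bound by the head noun immediately before it.
Its filler is the head noun "scout", at word 11.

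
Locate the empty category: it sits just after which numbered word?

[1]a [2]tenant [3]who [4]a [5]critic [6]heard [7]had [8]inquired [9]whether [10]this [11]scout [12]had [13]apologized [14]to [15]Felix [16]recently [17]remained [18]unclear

6

The displaced element is "a tenant" (word 2).
It is linked across 1 clause boundary (Ø).
It functions as the subject of "inquired", so the gap sits immediately after word 6 ("heard").
Base order: A critic heard that a tenant had inquired whether this scout had apologized to Felix recently.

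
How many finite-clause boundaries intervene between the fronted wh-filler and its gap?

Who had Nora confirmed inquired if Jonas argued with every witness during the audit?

1

"who" is extracted from the subject of "inquired".
Boundaries crossed, outermost first: [Ø] — 1 in total.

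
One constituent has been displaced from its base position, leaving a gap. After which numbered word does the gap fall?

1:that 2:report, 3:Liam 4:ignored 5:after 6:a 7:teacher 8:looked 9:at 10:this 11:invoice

4

The displaced element is "that report" (word 2).
It functions as the direct object of "ignored", so the gap sits immediately after word 4 ("ignored").
Base order: Liam ignored that report after a teacher looked at this invoice.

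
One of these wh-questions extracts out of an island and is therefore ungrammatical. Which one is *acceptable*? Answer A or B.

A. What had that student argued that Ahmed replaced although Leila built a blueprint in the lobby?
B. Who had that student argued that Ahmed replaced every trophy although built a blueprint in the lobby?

A

In B, the wh-phrase is extracted from inside an adjunct island (introduced by "although"), which blocks movement.
In A, the extraction path crosses only that-complement boundaries, which are transparent.
So A is grammatical.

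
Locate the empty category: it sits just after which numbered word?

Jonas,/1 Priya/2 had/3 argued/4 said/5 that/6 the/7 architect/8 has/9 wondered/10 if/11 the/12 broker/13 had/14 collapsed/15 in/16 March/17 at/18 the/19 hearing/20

The displaced element is "Jonas" (word 1).
It is linked across 1 clause boundary (Ø).
It functions as the subject of "said", so the gap sits immediately after word 4 ("argued").
Base order: Priya had argued Jonas said that the architect has wondered if the broker had collapsed in March at the hearing.

4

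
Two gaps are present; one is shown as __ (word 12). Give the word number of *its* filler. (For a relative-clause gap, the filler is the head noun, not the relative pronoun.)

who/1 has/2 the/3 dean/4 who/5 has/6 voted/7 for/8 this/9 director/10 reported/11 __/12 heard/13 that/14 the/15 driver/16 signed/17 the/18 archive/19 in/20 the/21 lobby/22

The marked gap is the subject of "heard".
Its filler is the fronted wh-phrase "who", at word 1.
(The other dependency links word 4 to a gap after word 5.)

1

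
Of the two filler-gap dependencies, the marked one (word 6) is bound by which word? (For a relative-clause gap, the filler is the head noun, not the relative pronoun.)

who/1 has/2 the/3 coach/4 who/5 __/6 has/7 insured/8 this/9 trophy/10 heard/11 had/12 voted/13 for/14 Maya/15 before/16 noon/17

The marked gap is inside the relative clause, the subject of "insured".
Its filler is the head noun "coach" (via "who"), at word 4.
(The other dependency links word 1 to a gap after word 11.)

4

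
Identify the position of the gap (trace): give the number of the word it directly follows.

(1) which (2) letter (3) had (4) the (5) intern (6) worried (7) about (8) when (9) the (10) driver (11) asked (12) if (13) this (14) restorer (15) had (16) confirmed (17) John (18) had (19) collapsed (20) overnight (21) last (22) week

The displaced element is "which letter" (word 2).
It functions as the object of the preposition "about" of "worried", so the gap sits immediately after word 7 ("about").
Base order: The intern had worried about which letter when the driver asked if this restorer had confirmed John had collapsed overnight last week.

7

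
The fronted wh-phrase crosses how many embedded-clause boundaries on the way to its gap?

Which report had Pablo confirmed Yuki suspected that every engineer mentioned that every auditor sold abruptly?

"which report" is extracted from the object of "sold".
Boundaries crossed, outermost first: [Ø], [that], [that] — 3 in total.

3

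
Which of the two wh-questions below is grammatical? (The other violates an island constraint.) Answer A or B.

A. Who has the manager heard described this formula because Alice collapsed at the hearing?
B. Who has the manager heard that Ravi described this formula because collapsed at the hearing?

In B, the wh-phrase is extracted from inside an adjunct island (introduced by "because"), which blocks movement.
In A, the extraction path crosses only that-complement boundaries, which are transparent.
So A is grammatical.

A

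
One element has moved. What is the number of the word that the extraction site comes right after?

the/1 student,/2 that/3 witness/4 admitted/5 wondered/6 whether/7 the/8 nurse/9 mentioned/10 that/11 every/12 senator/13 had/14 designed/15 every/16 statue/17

The displaced element is "the student" (word 2).
It is linked across 1 clause boundary (Ø).
It functions as the subject of "wondered", so the gap sits immediately after word 5 ("admitted").
Base order: That witness admitted that the student wondered whether the nurse mentioned that every senator had designed every statue.

5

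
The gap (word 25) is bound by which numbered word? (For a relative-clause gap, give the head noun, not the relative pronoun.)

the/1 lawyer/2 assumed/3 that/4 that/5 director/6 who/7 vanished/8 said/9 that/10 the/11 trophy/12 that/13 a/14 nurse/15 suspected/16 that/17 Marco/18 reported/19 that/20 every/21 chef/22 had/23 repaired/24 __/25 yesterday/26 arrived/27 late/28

12

The gap at 25 is the object of "repaired", inside a relative clause.
The relative pronoun is "that" (word 13); it is bound by the head noun immediately before it.
Its filler is the head noun "trophy", at word 12.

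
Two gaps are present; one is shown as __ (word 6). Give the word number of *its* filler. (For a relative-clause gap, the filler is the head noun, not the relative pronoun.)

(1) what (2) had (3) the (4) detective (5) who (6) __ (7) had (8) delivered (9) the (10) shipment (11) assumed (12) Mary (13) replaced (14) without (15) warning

4

The marked gap is inside the relative clause, the subject of "delivered".
Its filler is the head noun "detective" (via "who"), at word 4.
(The other dependency links word 1 to a gap after word 13.)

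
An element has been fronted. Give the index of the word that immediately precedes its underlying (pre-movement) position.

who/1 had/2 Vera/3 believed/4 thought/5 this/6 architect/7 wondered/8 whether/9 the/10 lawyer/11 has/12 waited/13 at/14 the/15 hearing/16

4

The displaced element is "who" (word 1).
It is linked across 1 clause boundary (Ø).
It functions as the subject of "thought", so the gap sits immediately after word 4 ("believed").
Base order: Vera had believed who thought this architect wondered whether the lawyer has waited at the hearing.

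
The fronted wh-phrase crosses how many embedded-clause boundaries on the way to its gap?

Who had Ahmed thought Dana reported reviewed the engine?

"who" is extracted from the subject of "reviewed".
Boundaries crossed, outermost first: [Ø], [Ø] — 2 in total.

2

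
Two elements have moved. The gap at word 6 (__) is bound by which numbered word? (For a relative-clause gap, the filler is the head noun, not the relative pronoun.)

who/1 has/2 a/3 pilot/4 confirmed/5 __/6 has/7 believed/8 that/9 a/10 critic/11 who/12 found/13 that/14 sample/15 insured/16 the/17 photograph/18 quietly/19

The marked gap is the subject of "believed".
Its filler is the fronted wh-phrase "who", at word 1.
(The other dependency links word 11 to a gap after word 12.)

1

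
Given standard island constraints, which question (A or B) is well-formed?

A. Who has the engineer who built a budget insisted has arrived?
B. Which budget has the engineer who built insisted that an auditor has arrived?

A

In B, the wh-phrase is extracted from inside a complex-NP island (relative clause) (introduced by "who"), which blocks movement.
In A, the extraction path crosses only that-complement boundaries, which are transparent.
So A is grammatical.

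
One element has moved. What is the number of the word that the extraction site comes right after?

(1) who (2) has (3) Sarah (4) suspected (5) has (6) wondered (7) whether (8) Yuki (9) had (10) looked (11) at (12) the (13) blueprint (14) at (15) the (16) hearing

The displaced element is "who" (word 1).
It is linked across 1 clause boundary (Ø).
It functions as the subject of "wondered", so the gap sits immediately after word 4 ("suspected").
Base order: Sarah has suspected who has wondered whether Yuki had looked at the blueprint at the hearing.

4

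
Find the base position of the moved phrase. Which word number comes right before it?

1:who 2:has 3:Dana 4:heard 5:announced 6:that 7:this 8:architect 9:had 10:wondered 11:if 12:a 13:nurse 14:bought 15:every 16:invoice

The displaced element is "who" (word 1).
It is linked across 1 clause boundary (Ø).
It functions as the subject of "announced", so the gap sits immediately after word 4 ("heard").
Base order: Dana has heard that who announced that this architect had wondered if a nurse bought every invoice.

4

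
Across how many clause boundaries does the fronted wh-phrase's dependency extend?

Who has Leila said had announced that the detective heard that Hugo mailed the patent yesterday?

"who" is extracted from the subject of "announced".
Boundaries crossed, outermost first: [Ø] — 1 in total.

1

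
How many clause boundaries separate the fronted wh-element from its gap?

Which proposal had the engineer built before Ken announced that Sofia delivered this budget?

"which proposal" originates inside the matrix clause — no clause boundary is crossed.

0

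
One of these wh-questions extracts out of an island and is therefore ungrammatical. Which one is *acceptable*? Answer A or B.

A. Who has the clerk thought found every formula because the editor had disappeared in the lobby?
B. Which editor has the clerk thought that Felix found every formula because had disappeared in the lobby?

A

In B, the wh-phrase is extracted from inside an adjunct island (introduced by "because"), which blocks movement.
In A, the extraction path crosses only that-complement boundaries, which are transparent.
So A is grammatical.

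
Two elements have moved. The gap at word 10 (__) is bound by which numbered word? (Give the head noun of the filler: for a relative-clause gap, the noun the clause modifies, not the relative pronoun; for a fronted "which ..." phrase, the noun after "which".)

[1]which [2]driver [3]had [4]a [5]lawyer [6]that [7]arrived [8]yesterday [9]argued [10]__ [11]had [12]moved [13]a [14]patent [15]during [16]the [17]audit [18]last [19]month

The marked gap is the subject of "moved".
Its filler is the fronted wh-phrase "which driver", at word 2.
(The other dependency links word 5 to a gap after word 6.)

2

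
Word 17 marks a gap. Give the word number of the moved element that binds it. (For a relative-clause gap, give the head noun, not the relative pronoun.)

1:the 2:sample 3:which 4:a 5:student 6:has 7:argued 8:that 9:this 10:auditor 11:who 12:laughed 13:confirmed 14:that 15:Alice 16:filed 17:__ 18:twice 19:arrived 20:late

2

The gap at 17 is the object of "filed", inside a relative clause.
The relative pronoun is "which" (word 3); it is bound by the head noun immediately before it.
Its filler is the head noun "sample", at word 2.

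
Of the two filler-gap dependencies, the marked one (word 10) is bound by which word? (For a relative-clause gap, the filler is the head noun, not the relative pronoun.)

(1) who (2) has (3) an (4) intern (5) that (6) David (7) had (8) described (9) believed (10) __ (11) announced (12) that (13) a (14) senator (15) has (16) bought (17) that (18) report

The marked gap is the subject of "announced".
Its filler is the fronted wh-phrase "who", at word 1.
(The other dependency links word 4 to a gap after word 8.)

1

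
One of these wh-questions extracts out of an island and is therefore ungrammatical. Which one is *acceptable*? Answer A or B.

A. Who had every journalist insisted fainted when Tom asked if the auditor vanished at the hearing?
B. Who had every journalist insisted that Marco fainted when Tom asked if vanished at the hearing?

A

In B, the wh-phrase is extracted from inside an adjunct island (introduced by "when"), which blocks movement.
In A, the extraction path crosses only that-complement boundaries, which are transparent.
So A is grammatical.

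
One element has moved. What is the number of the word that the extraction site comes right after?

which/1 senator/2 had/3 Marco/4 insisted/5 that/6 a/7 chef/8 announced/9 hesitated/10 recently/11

The displaced element is "which senator" (word 2).
It is linked across 2 clause boundaries (that → Ø).
It functions as the subject of "hesitated", so the gap sits immediately after word 9 ("announced").
Base order: Marco had insisted that a chef announced that which senator hesitated recently.

9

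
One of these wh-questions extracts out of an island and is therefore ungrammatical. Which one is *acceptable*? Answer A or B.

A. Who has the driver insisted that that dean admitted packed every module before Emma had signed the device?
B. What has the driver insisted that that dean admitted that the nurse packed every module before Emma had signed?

A

In B, the wh-phrase is extracted from inside an adjunct island (introduced by "before"), which blocks movement.
In A, the extraction path crosses only that-complement boundaries, which are transparent.
So A is grammatical.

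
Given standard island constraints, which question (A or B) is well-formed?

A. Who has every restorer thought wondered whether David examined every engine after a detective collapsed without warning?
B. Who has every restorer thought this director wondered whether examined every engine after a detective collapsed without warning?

A

In B, the wh-phrase is extracted from inside a wh-island (introduced by "whether"), which blocks movement.
In A, the extraction path crosses only that-complement boundaries, which are transparent.
So A is grammatical.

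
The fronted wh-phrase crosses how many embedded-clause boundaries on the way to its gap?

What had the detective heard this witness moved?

"what" is extracted from the object of "moved".
Boundaries crossed, outermost first: [Ø] — 1 in total.

1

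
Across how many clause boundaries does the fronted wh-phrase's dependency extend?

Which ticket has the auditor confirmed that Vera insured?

"which ticket" is extracted from the object of "insured".
Boundaries crossed, outermost first: [that] — 1 in total.

1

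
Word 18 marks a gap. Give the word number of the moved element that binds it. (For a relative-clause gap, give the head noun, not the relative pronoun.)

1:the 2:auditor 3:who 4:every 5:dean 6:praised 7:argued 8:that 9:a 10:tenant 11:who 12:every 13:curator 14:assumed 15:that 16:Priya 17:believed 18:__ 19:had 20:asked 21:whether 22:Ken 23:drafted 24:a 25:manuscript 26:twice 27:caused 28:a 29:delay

10

The gap at 18 is the subject of "asked", inside a relative clause.
The relative pronoun is "who" (word 11); it is bound by the head noun immediately before it.
Its filler is the head noun "tenant", at word 10.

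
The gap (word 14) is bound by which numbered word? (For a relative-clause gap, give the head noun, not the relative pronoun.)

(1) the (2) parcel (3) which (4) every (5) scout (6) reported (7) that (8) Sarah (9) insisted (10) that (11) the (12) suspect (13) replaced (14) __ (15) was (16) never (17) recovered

The gap at 14 is the object of "replaced", inside a relative clause.
The relative pronoun is "which" (word 3); it is bound by the head noun immediately before it.
Its filler is the head noun "parcel", at word 2.

2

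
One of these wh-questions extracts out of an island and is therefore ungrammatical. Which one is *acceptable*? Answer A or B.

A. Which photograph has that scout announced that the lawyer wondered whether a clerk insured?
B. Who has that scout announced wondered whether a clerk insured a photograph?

In A, the wh-phrase is extracted from inside a wh-island (introduced by "whether"), which blocks movement.
In B, the extraction path crosses only that-complement boundaries, which are transparent.
So B is grammatical.

B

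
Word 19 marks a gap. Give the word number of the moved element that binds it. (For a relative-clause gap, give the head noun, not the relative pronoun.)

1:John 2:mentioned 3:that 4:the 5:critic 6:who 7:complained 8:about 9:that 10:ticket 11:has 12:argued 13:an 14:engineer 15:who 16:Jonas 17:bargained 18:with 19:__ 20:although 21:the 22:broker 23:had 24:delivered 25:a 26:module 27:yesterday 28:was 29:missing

The gap at 19 is the prepositional object of "bargained", inside a relative clause.
The relative pronoun is "who" (word 15); it is bound by the head noun immediately before it.
Its filler is the head noun "engineer", at word 14.

14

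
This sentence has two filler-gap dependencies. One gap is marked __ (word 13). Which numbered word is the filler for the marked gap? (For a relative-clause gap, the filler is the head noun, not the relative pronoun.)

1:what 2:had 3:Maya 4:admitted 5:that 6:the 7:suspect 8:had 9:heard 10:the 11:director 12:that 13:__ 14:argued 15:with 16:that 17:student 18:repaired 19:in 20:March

The marked gap is inside the relative clause, the subject of "argued".
Its filler is the head noun "director" (via "that"), at word 11.
(The other dependency links word 1 to a gap after word 18.)

11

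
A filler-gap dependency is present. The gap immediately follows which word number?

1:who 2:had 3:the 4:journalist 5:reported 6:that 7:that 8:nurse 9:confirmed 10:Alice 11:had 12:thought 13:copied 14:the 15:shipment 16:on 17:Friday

12

The displaced element is "who" (word 1).
It is linked across 3 clause boundaries (that → Ø → Ø).
It functions as the subject of "copied", so the gap sits immediately after word 12 ("thought").
Base order: The journalist had reported that that nurse confirmed Alice had thought that who copied the shipment on Friday.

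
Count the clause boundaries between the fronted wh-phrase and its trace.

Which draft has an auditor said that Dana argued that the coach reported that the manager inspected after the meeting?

"which draft" is extracted from the object of "inspected".
Boundaries crossed, outermost first: [that], [that], [that] — 3 in total.

3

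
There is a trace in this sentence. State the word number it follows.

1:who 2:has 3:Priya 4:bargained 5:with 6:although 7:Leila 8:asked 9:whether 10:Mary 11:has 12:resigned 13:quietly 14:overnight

The displaced element is "who" (word 1).
It functions as the object of the preposition "with" of "bargained", so the gap sits immediately after word 5 ("with").
Base order: Priya has bargained with who although Leila asked whether Mary has resigned quietly overnight.

5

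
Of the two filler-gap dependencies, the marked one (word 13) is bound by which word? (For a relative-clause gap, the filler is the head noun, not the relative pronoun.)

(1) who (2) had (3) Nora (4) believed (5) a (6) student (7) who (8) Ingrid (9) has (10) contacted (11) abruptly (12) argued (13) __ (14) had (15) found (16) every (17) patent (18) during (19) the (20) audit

1

The marked gap is the subject of "found".
Its filler is the fronted wh-phrase "who", at word 1.
(The other dependency links word 6 to a gap after word 10.)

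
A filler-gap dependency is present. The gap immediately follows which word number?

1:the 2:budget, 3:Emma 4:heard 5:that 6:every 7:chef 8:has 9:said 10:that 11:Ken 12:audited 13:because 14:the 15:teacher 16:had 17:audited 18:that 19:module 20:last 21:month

The displaced element is "the budget" (word 2).
It is linked across 2 clause boundaries (that → that).
It functions as the direct object of "audited", so the gap sits immediately after word 12 ("audited").
Base order: Emma heard that every chef has said that Ken audited the budget because the teacher had audited that module last month.

12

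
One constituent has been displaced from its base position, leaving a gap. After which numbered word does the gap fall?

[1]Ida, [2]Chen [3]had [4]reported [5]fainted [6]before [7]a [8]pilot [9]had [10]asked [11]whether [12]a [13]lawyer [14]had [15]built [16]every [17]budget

4

The displaced element is "Ida" (word 1).
It is linked across 1 clause boundary (Ø).
It functions as the subject of "fainted", so the gap sits immediately after word 4 ("reported").
Base order: Chen had reported that Ida fainted before a pilot had asked whether a lawyer had built every budget.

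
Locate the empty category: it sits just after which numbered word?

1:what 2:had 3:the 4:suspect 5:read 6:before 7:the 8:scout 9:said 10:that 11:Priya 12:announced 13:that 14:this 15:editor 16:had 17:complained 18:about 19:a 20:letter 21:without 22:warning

5

The displaced element is "what" (word 1).
It functions as the direct object of "read", so the gap sits immediately after word 5 ("read").
Base order: The suspect had read what before the scout said that Priya announced that this editor had complained about a letter without warning.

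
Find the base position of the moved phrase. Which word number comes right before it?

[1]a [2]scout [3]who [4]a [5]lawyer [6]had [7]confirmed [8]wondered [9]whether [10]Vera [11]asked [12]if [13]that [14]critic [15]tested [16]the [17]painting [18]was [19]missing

7

The displaced element is "a scout" (word 2).
It is linked across 1 clause boundary (Ø).
It functions as the subject of "wondered", so the gap sits immediately after word 7 ("confirmed").
Base order: A lawyer had confirmed a scout wondered whether Vera asked if that critic tested the painting.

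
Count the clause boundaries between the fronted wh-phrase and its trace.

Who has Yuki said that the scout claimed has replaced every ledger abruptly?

"who" is extracted from the subject of "replaced".
Boundaries crossed, outermost first: [that], [Ø] — 2 in total.

2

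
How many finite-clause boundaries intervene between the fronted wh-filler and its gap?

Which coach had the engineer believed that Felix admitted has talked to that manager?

"which coach" is extracted from the subject of "talked".
Boundaries crossed, outermost first: [that], [Ø] — 2 in total.

2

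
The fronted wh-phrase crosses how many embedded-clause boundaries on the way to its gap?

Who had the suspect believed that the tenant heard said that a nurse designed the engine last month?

2

"who" is extracted from the subject of "said".
Boundaries crossed, outermost first: [that], [Ø] — 2 in total.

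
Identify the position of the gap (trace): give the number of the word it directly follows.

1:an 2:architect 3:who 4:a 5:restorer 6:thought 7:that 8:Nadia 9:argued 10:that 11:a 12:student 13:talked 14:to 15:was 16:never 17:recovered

The displaced element is "an architect" (word 2).
It is linked across 2 clause boundaries (that → that).
It functions as the object of the preposition "to" of "talked", so the gap sits immediately after word 14 ("to").
Base order: A restorer thought that Nadia argued that a student talked to an architect.

14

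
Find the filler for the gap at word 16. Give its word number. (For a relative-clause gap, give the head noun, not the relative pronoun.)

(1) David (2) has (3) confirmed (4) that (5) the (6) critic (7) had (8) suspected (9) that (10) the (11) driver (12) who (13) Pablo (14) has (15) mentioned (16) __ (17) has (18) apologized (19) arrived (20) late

11

The gap at 16 is the subject of "apologized", inside a relative clause.
The relative pronoun is "who" (word 12); it is bound by the head noun immediately before it.
Its filler is the head noun "driver", at word 11.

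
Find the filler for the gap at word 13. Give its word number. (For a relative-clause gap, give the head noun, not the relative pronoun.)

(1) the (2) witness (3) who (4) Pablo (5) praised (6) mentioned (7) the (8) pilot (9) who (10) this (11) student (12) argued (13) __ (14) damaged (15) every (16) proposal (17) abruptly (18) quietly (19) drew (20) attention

8

The gap at 13 is the subject of "damaged", inside a relative clause.
The relative pronoun is "who" (word 9); it is bound by the head noun immediately before it.
Its filler is the head noun "pilot", at word 8.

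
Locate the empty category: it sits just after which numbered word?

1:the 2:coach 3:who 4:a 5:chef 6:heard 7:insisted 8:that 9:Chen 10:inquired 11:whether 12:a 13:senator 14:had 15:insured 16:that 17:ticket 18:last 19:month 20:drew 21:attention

The displaced element is "the coach" (word 2).
It is linked across 1 clause boundary (Ø).
It functions as the subject of "insisted", so the gap sits immediately after word 6 ("heard").
Base order: A chef heard the coach insisted that Chen inquired whether a senator had insured that ticket last month.

6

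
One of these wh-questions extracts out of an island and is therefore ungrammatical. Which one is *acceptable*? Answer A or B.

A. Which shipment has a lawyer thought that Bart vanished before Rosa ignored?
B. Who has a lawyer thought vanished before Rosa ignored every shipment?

In A, the wh-phrase is extracted from inside an adjunct island (introduced by "before"), which blocks movement.
In B, the extraction path crosses only that-complement boundaries, which are transparent.
So B is grammatical.

B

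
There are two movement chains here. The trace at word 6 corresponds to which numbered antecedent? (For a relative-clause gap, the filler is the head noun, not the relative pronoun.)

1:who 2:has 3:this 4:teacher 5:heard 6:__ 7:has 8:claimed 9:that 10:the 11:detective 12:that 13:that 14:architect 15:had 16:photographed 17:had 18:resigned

The marked gap is the subject of "claimed".
Its filler is the fronted wh-phrase "who", at word 1.
(The other dependency links word 11 to a gap after word 16.)

1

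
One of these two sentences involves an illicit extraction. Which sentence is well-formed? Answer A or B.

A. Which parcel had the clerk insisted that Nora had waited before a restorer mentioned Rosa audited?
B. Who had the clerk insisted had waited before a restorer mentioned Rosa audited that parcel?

In A, the wh-phrase is extracted from inside an adjunct island (introduced by "before"), which blocks movement.
In B, the extraction path crosses only that-complement boundaries, which are transparent.
So B is grammatical.

B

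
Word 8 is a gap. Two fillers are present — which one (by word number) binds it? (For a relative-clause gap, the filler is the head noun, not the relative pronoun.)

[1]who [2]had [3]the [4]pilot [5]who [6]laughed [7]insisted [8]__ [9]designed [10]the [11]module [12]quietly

The marked gap is the subject of "designed".
Its filler is the fronted wh-phrase "who", at word 1.
(The other dependency links word 4 to a gap after word 5.)

1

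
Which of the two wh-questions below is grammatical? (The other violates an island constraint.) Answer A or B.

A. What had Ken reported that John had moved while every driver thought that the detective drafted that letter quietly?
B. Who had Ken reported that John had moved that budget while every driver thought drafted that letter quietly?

A

In B, the wh-phrase is extracted from inside an adjunct island (introduced by "while"), which blocks movement.
In A, the extraction path crosses only that-complement boundaries, which are transparent.
So A is grammatical.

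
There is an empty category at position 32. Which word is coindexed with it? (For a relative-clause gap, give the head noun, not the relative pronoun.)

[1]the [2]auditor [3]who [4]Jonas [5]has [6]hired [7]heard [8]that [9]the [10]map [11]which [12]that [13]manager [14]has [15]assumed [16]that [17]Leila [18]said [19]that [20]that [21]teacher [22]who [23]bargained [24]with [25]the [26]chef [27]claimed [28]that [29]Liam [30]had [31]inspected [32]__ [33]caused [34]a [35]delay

The gap at 32 is the object of "inspected", inside a relative clause.
The relative pronoun is "which" (word 11); it is bound by the head noun immediately before it.
Its filler is the head noun "map", at word 10.

10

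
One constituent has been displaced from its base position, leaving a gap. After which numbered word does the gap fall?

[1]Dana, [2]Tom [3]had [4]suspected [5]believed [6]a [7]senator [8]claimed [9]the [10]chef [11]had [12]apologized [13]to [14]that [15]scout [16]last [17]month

The displaced element is "Dana" (word 1).
It is linked across 1 clause boundary (Ø).
It functions as the subject of "believed", so the gap sits immediately after word 4 ("suspected").
Base order: Tom had suspected Dana believed a senator claimed the chef had apologized to that scout last month.

4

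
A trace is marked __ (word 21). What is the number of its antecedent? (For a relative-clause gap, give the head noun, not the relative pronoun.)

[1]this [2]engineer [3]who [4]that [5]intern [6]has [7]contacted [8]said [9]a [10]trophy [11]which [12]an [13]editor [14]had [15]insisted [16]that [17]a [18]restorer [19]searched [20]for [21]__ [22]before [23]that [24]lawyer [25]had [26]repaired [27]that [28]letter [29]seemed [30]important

10

The gap at 21 is the prepositional object of "searched", inside a relative clause.
The relative pronoun is "which" (word 11); it is bound by the head noun immediately before it.
Its filler is the head noun "trophy", at word 10.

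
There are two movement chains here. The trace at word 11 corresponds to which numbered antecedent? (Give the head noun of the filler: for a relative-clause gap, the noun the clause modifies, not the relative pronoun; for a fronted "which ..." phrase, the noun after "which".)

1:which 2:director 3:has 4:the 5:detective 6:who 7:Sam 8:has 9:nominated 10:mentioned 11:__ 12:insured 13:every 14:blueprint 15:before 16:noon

2

The marked gap is the subject of "insured".
Its filler is the fronted wh-phrase "which director", at word 2.
(The other dependency links word 5 to a gap after word 9.)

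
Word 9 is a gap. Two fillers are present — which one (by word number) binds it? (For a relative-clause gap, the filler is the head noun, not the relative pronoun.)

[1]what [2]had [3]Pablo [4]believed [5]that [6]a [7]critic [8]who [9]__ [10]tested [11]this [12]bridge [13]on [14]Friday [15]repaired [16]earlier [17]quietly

7

The marked gap is inside the relative clause, the subject of "tested".
Its filler is the head noun "critic" (via "who"), at word 7.
(The other dependency links word 1 to a gap after word 15.)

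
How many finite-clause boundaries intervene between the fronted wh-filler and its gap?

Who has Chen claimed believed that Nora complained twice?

1

"who" is extracted from the subject of "believed".
Boundaries crossed, outermost first: [Ø] — 1 in total.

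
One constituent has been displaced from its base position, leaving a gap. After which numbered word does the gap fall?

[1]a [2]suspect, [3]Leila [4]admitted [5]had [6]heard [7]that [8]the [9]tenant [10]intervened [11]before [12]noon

4

The displaced element is "a suspect" (word 2).
It is linked across 1 clause boundary (Ø).
It functions as the subject of "heard", so the gap sits immediately after word 4 ("admitted").
Base order: Leila admitted that a suspect had heard that the tenant intervened before noon.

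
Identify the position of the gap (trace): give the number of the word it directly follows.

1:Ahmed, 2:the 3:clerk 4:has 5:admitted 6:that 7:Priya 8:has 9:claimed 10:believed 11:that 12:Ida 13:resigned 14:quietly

9

The displaced element is "Ahmed" (word 1).
It is linked across 2 clause boundaries (that → Ø).
It functions as the subject of "believed", so the gap sits immediately after word 9 ("claimed").
Base order: The clerk has admitted that Priya has claimed Ahmed believed that Ida resigned quietly.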